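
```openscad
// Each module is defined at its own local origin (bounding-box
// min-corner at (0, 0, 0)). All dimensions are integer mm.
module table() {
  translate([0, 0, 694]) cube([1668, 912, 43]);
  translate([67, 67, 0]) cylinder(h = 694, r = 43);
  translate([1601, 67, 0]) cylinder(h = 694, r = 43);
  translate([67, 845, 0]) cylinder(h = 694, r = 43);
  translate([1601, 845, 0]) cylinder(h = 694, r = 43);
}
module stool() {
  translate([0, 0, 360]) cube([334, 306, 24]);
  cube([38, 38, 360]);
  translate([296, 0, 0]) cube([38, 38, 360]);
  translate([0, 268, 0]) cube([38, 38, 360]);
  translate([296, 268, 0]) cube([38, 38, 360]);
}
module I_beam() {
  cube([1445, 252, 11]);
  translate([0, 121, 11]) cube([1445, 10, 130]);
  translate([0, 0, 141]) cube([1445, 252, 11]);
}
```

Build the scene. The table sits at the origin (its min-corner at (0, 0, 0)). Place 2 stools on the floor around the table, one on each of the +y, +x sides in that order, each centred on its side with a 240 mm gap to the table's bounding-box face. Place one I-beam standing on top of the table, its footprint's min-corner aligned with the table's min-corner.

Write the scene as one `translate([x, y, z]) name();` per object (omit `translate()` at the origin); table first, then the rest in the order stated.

table();
translate([667, 1152, 0]) stool();
translate([1908, 303, 0]) stool();
translate([0, 0, 737]) I_beam();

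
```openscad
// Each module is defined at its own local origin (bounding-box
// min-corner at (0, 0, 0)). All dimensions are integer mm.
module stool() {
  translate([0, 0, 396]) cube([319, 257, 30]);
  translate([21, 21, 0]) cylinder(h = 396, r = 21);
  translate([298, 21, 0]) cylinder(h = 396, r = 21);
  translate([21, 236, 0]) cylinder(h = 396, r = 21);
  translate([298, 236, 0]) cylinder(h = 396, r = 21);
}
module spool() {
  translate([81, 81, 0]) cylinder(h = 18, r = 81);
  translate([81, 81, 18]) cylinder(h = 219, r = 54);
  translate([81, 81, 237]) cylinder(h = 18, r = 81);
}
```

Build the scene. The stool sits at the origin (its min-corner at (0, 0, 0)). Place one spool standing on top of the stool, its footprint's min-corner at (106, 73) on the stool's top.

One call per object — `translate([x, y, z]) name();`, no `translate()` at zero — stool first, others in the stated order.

stool();
translate([106, 73, 426]) spool();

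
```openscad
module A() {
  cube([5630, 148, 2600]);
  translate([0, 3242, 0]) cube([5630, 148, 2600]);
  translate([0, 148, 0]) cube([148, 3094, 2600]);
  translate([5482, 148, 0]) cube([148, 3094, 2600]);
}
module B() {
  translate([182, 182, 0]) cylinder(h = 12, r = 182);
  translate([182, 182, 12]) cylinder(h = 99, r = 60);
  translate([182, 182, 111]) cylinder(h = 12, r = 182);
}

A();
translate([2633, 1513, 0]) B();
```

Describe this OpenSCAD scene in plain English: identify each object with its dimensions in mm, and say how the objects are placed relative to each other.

A is the wall frame of a small rectangular building: four walls, each 2600 mm tall and 148 mm thick, enclosing a footprint 5630 mm (x) by 3390 mm (y) outside-to-outside, with no floor or roof. The front and back walls (the −y and +y sides) span the full width; the two side walls fit between them.

B is a spool: two coaxial disc flanges of radius 182 mm and thickness 12 mm, joined by a core cylinder of radius 60 mm and height 99 mm. The lower flange rests on z = 0 and the three cylinders share a vertical axis.

The spool sits inside the house frame, centred.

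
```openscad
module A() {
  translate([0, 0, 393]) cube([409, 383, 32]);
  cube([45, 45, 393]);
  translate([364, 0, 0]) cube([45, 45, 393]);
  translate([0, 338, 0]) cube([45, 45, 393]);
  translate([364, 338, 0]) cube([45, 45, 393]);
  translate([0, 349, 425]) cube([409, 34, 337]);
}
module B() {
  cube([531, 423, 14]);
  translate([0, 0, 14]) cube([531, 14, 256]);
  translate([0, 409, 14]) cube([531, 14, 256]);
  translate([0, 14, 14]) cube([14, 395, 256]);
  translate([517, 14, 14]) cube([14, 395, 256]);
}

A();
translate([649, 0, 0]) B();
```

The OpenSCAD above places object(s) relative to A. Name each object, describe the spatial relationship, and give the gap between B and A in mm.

The open box's nearest face is 240 mm from the chair's +x face.

A is a chair. B is an open box. The open box is on the floor beside the chair on its +x side. The gap between the open box and the chair is 240 mm.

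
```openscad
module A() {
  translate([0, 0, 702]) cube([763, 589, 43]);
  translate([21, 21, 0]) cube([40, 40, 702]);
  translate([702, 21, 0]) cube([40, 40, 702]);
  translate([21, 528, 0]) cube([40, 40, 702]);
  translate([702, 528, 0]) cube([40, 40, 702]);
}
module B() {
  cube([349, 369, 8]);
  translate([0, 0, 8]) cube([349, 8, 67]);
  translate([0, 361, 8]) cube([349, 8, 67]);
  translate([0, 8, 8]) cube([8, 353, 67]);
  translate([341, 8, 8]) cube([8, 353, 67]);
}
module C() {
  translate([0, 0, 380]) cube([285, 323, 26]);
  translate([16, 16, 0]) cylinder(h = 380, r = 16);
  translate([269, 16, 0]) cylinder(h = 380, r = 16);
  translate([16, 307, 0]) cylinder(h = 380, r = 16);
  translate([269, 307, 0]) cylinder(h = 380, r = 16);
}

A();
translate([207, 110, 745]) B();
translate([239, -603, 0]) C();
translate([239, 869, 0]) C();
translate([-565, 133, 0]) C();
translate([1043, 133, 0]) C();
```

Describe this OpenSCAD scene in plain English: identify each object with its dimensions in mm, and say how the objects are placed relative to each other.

A is a table: top 763 mm (x) × 589 mm (y), 43 mm thick, upper face at z = 745 mm, on four 40×40 mm square legs, each inset 21 mm from the nearest pair of top edges, running from z = 0 to the bottom of the top.

B is an open-topped rectangular box: outside dimensions 349×369×75 mm, with a uniform wall and base thickness of 8 mm. The base is a full 349×369 slab on the floor; four walls sit on top of the base. The front and back walls (the −y and +y sides) span the full width; the two side walls fit between them.

C is a four-legged stool. The seat is a 285×323×26 mm slab whose top surface is at z = 406 mm; four round legs, each 32 mm in diameter, run from the floor (z = 0) to the underside of the seat, each leg's axis is inset half a diameter from the nearest pair of seat edges (so the leg's bounding box is flush with the corner).

The open box is on top of the table, centred. Four stools sit around the table at the −y, +y, −x, +x sides.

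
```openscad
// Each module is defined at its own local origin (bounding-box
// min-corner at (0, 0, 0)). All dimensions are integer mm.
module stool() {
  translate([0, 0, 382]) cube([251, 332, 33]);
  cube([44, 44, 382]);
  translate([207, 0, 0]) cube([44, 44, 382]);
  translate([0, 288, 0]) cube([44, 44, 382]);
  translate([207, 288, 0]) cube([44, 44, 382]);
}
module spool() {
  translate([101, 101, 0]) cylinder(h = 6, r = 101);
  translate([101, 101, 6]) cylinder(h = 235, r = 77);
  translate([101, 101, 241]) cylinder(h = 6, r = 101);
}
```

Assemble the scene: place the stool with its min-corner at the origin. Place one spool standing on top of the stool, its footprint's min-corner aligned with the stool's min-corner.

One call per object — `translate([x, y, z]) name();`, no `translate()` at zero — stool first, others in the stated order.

stool();
translate([0, 0, 415]) spool();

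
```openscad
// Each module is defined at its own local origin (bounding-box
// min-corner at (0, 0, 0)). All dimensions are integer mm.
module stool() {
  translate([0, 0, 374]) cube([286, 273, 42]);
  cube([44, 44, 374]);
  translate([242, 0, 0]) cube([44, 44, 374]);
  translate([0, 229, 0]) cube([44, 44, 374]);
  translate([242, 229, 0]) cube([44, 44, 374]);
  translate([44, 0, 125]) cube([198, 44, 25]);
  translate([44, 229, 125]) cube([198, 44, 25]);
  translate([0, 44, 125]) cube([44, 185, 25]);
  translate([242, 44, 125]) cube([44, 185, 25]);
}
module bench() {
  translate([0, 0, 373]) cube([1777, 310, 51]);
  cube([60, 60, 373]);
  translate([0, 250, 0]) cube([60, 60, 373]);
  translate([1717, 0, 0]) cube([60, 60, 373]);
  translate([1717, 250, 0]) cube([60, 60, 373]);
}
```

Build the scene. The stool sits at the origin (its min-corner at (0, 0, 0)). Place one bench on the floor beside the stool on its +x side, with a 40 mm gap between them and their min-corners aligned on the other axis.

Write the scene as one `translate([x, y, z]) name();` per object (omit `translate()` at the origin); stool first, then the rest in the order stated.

stool();
translate([326, 0, 0]) bench();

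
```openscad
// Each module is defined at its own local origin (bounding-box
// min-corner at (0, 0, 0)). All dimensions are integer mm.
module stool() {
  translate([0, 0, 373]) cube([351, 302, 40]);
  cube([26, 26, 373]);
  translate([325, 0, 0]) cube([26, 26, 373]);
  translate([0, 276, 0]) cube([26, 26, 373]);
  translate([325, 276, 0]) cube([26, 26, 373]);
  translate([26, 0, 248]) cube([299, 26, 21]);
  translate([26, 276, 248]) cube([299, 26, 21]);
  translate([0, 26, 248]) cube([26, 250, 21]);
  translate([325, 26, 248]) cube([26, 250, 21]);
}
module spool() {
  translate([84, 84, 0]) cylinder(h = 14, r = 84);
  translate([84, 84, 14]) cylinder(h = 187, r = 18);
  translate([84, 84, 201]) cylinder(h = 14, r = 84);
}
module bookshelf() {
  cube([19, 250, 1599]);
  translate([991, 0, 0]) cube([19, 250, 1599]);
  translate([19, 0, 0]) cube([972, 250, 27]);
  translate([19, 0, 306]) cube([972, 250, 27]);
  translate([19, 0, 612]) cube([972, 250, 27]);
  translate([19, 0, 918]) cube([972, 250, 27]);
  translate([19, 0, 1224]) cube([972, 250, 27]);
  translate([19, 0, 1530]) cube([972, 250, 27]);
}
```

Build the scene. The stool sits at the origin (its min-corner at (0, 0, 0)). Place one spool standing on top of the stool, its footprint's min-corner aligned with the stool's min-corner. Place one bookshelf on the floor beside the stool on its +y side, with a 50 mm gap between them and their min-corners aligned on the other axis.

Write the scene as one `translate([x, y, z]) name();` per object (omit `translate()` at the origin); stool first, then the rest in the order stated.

stool();
translate([0, 0, 413]) spool();
translate([0, 352, 0]) bookshelf();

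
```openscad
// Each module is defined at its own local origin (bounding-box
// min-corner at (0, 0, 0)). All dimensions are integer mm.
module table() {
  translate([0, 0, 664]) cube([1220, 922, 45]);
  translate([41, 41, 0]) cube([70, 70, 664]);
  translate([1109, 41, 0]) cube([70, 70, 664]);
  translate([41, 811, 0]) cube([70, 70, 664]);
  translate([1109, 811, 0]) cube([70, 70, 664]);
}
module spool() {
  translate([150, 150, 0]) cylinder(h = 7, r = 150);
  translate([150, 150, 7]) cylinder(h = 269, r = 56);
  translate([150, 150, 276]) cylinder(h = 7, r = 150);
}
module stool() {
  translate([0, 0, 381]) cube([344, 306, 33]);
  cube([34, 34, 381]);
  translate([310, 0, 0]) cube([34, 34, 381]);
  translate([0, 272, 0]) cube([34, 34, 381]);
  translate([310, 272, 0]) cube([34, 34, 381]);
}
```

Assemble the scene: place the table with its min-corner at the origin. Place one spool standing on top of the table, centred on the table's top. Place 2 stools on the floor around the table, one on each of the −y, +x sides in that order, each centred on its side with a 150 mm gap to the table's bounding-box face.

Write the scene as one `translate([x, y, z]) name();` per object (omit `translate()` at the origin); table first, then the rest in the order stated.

table();
translate([460, 311, 709]) spool();
translate([438, -456, 0]) stool();
translate([1370, 308, 0]) stool();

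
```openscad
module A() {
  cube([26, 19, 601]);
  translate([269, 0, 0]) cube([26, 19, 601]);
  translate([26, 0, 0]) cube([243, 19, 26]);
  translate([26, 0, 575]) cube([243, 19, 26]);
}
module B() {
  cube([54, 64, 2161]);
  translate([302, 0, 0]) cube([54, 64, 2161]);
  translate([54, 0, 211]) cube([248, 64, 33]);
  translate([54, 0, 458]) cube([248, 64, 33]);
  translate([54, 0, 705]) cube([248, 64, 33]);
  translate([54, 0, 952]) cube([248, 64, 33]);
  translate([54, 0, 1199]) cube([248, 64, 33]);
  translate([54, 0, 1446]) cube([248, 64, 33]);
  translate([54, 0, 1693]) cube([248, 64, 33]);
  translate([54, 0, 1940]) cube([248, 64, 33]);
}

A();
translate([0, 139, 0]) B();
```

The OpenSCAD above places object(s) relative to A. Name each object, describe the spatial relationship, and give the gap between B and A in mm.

The ladder's nearest face is 120 mm from the picture frame's +y face.

A is a picture frame. B is a ladder. The ladder is on the floor beside the picture frame on its +y side. The gap between the ladder and the picture frame is 120 mm.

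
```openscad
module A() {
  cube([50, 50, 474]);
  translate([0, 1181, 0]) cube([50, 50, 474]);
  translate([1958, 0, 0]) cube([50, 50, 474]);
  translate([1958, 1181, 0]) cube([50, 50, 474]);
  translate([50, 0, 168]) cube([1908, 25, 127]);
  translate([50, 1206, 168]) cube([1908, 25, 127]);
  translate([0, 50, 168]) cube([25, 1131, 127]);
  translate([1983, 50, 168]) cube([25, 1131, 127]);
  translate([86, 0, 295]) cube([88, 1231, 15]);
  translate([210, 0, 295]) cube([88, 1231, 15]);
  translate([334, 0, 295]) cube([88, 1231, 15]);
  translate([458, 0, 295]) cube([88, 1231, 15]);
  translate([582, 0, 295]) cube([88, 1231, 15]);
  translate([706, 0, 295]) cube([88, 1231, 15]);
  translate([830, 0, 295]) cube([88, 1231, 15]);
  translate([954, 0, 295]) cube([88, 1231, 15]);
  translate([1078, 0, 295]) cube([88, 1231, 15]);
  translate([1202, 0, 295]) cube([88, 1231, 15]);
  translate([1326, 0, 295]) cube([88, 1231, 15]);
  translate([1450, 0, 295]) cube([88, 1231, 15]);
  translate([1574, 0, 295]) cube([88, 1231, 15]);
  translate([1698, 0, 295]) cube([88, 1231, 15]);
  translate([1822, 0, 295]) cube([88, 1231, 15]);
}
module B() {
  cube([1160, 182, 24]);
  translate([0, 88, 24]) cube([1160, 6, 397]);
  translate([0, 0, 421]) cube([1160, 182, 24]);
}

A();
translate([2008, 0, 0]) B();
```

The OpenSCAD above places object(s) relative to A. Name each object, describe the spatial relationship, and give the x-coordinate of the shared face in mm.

The bed frame's +x face and the I-beam's −x face are both at x = 2008 mm.

A is a bed frame. B is an I-beam. The I-beam is against the bed frame's +x side, with their −y faces flush. The x-coordinate of the shared face is 2008 mm.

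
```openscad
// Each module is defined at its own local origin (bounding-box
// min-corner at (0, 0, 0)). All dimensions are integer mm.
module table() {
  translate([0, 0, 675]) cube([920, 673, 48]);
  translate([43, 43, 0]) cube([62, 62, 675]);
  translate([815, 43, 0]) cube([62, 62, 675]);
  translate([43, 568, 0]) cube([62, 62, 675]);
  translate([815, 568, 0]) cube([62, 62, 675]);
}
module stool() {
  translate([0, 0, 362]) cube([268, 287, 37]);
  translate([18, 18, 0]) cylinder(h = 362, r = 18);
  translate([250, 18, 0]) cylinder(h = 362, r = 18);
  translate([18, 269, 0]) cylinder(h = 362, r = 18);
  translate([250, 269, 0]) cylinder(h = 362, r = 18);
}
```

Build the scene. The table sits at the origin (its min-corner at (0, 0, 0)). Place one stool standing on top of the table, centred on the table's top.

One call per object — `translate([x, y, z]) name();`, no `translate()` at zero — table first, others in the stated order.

table();
translate([326, 193, 723]) stool();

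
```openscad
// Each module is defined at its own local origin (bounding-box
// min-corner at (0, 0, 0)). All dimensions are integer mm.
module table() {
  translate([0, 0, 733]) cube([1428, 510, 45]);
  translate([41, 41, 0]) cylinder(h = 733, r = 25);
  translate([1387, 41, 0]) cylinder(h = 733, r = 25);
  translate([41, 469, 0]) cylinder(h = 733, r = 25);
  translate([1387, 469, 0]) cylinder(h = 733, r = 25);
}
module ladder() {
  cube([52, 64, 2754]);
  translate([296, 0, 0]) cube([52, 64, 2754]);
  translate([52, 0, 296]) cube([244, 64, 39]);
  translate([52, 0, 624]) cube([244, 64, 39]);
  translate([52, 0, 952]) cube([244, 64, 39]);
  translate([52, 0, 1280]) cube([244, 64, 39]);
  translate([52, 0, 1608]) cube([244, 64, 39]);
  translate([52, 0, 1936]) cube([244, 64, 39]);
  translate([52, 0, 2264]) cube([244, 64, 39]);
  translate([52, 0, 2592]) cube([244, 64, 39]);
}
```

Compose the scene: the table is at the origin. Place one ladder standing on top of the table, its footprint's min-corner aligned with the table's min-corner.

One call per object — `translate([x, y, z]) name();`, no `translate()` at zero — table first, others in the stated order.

table();
translate([0, 0, 778]) ladder();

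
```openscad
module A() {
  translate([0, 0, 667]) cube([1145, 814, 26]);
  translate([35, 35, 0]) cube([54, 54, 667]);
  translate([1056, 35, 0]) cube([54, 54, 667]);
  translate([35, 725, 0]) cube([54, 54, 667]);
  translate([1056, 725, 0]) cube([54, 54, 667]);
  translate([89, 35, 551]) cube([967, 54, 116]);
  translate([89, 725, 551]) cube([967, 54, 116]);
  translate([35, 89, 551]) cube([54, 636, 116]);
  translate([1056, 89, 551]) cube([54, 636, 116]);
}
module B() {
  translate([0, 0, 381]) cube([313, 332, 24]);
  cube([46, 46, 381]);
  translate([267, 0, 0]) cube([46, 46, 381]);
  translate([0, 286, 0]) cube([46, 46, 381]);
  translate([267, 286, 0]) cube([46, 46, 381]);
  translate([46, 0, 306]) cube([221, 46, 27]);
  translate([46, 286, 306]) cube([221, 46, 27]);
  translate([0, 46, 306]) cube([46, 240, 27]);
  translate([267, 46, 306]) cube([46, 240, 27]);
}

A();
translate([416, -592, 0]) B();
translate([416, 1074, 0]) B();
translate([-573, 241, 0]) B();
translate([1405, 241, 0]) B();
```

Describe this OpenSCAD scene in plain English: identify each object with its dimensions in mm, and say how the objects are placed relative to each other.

A is a table: top 1145 mm (x) × 814 mm (y), 26 mm thick, upper face at z = 693 mm, on four 54×54 mm square legs, each inset 35 mm from the nearest pair of top edges, running from z = 0 to the bottom of the top. Four apron rails, 54 mm thick and 116 mm tall, run between adjacent legs with their top edges flush with the underside of the top and their outer faces flush with the legs' outer faces.

B is a simple wooden stool: a rectangular seat 313 mm (x) by 332 mm (y), 24 mm thick, top face at z = 405 mm, on four square legs, each 46×46 mm in cross-section. The legs rest on z = 0, each flush with a corner of the seat. Four stretchers, 46 mm wide and 27 mm tall, connect adjacent legs with their undersides at z = 306 mm, each running between the inner faces of the legs it joins and aligned with the legs' outer faces on the other axis.

Four stools sit around the table at the −y, +y, −x, +x sides.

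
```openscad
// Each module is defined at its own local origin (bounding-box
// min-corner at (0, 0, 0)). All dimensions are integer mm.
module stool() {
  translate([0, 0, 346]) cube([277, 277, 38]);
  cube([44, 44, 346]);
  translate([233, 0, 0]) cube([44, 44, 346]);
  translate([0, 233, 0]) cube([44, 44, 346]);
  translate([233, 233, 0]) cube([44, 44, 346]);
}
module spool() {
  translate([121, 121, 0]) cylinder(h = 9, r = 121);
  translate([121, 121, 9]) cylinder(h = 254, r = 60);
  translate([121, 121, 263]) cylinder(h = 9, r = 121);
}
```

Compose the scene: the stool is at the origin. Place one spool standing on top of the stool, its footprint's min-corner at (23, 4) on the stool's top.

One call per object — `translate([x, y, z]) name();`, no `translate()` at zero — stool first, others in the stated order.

stool();
translate([23, 4, 384]) spool();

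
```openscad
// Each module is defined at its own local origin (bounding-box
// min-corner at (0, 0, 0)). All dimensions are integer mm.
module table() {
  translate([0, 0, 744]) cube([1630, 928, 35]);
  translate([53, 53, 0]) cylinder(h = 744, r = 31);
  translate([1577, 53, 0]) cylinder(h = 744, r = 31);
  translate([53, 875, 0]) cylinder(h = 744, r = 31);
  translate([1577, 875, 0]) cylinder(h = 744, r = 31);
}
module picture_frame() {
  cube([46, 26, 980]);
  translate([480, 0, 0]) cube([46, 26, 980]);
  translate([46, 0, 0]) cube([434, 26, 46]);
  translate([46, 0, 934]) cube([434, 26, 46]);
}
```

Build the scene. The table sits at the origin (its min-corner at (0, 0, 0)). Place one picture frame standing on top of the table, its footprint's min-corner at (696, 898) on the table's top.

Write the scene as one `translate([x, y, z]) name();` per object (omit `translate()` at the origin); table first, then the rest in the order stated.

table();
translate([696, 898, 779]) picture_frame();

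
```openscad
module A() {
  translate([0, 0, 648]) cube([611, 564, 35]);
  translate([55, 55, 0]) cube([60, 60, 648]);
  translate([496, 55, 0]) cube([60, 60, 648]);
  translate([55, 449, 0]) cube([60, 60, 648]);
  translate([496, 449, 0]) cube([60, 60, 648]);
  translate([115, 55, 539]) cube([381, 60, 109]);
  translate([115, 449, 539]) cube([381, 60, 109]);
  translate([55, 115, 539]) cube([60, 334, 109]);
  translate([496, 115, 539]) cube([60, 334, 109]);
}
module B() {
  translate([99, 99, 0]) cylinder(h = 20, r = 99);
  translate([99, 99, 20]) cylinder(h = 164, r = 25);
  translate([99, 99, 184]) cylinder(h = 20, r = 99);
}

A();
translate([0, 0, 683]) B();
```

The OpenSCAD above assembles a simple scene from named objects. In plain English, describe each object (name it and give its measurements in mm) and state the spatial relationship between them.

A is a table with a 611×564 mm rectangular top, 35 mm thick, top surface at z = 683 mm, supported by four 60×60 mm square legs, each inset 55 mm from the nearest pair of top edges, running from the floor. Four apron rails, 60 mm thick and 109 mm tall, run between adjacent legs with their top edges flush with the underside of the top and their outer faces flush with the legs' outer faces.

B is a spool: two coaxial disc flanges of radius 99 mm and thickness 20 mm, joined by a core cylinder of radius 25 mm and height 164 mm. The lower flange rests on z = 0 and the three cylinders share a vertical axis.

The spool is on top of the table.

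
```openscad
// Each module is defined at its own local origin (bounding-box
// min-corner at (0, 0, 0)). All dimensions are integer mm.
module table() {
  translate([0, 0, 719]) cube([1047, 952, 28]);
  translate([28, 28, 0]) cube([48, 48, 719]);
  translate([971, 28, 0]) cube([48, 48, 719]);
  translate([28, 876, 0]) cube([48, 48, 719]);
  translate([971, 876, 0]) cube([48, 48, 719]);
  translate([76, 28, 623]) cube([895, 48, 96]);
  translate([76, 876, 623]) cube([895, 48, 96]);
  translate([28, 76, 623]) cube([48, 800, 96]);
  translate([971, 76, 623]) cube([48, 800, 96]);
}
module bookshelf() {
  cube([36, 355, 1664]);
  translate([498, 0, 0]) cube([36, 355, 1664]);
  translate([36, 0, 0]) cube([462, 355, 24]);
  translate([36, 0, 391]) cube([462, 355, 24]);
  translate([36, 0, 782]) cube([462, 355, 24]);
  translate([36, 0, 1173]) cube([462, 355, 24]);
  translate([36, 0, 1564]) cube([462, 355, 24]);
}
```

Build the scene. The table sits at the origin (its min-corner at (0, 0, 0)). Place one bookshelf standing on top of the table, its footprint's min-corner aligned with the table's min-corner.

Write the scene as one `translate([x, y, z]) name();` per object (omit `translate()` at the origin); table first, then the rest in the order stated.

table();
translate([0, 0, 747]) bookshelf();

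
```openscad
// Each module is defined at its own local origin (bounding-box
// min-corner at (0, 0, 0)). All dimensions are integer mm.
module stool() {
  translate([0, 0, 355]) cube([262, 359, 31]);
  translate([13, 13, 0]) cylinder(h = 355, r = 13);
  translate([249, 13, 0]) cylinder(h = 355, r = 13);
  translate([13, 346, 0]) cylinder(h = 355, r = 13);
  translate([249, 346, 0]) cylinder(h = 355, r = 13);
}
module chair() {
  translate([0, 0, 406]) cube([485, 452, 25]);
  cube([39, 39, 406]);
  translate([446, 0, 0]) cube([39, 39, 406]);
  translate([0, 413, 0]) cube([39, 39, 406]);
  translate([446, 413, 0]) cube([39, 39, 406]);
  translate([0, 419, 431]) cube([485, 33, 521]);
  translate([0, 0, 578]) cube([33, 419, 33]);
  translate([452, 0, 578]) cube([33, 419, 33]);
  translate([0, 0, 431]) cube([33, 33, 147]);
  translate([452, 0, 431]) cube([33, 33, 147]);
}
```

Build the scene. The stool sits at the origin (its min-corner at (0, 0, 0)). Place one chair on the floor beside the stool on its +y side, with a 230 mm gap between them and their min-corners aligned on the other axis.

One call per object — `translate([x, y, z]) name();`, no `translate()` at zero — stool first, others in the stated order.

stool();
translate([0, 589, 0]) chair();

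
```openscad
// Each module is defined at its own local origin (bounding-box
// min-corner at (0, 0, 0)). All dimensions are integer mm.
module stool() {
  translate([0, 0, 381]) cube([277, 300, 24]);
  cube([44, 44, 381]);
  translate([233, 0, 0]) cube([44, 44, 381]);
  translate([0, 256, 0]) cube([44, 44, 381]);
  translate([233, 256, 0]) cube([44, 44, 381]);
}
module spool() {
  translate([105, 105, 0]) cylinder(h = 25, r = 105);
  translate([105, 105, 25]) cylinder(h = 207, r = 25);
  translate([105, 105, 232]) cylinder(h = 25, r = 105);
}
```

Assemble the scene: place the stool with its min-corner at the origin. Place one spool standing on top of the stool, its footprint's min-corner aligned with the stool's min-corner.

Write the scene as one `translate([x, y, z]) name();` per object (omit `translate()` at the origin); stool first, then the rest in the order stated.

stool();
translate([0, 0, 405]) spool();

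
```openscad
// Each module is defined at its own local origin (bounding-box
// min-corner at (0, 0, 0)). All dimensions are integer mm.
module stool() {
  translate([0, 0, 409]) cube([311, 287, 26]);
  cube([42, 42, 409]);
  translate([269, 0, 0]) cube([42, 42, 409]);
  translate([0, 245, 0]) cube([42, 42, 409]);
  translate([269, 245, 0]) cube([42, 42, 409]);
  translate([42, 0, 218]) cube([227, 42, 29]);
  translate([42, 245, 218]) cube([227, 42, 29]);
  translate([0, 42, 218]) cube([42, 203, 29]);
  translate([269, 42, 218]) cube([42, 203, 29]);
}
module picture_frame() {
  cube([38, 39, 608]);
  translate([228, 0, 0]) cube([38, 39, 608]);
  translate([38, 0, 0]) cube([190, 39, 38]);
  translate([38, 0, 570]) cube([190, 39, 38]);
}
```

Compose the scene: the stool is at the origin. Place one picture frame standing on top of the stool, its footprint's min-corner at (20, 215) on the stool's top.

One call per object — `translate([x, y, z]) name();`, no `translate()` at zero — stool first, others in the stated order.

stool();
translate([20, 215, 435]) picture_frame();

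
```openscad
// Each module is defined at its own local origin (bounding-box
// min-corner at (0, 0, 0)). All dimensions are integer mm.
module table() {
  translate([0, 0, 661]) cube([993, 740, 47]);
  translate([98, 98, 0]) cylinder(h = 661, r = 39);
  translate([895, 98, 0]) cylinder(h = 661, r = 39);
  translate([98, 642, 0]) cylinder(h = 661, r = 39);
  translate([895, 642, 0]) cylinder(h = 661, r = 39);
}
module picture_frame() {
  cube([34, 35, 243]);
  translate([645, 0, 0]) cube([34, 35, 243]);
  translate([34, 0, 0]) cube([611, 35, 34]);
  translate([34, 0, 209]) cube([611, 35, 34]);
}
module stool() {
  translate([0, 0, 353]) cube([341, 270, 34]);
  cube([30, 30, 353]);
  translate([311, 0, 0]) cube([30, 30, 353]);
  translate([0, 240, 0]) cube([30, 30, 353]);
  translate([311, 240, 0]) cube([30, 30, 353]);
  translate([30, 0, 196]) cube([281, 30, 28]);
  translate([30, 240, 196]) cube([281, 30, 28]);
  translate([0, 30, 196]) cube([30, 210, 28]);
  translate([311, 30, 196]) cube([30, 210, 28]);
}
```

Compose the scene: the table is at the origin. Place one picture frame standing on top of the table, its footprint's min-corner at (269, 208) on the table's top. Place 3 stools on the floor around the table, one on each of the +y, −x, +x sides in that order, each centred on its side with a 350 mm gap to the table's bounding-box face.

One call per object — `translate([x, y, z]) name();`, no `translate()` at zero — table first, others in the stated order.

table();
translate([269, 208, 708]) picture_frame();
translate([326, 1090, 0]) stool();
translate([-691, 235, 0]) stool();
translate([1343, 235, 0]) stool();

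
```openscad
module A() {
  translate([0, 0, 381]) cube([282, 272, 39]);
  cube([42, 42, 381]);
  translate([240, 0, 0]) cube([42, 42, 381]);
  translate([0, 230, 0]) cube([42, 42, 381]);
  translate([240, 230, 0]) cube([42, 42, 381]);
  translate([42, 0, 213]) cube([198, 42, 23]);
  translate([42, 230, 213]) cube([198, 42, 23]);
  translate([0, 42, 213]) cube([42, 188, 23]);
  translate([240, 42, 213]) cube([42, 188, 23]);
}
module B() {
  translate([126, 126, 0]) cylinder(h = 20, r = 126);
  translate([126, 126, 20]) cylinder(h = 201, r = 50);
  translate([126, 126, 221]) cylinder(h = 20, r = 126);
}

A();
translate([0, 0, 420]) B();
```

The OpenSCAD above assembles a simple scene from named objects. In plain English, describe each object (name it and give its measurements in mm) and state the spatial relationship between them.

A is a simple wooden stool: a rectangular seat 282 mm (x) by 272 mm (y), 39 mm thick, top face at z = 420 mm, on four square legs, each 42×42 mm in cross-section. The legs rest on z = 0, each flush with a corner of the seat. Four stretchers, 42 mm wide and 23 mm tall, connect adjacent legs with their undersides at z = 213 mm, each running between the inner faces of the legs it joins and aligned with the legs' outer faces on the other axis.

B is a spool: two coaxial disc flanges of radius 126 mm and thickness 20 mm, joined by a core cylinder of radius 50 mm and height 201 mm. The lower flange rests on z = 0 and the three cylinders share a vertical axis.

The spool is on top of the stool.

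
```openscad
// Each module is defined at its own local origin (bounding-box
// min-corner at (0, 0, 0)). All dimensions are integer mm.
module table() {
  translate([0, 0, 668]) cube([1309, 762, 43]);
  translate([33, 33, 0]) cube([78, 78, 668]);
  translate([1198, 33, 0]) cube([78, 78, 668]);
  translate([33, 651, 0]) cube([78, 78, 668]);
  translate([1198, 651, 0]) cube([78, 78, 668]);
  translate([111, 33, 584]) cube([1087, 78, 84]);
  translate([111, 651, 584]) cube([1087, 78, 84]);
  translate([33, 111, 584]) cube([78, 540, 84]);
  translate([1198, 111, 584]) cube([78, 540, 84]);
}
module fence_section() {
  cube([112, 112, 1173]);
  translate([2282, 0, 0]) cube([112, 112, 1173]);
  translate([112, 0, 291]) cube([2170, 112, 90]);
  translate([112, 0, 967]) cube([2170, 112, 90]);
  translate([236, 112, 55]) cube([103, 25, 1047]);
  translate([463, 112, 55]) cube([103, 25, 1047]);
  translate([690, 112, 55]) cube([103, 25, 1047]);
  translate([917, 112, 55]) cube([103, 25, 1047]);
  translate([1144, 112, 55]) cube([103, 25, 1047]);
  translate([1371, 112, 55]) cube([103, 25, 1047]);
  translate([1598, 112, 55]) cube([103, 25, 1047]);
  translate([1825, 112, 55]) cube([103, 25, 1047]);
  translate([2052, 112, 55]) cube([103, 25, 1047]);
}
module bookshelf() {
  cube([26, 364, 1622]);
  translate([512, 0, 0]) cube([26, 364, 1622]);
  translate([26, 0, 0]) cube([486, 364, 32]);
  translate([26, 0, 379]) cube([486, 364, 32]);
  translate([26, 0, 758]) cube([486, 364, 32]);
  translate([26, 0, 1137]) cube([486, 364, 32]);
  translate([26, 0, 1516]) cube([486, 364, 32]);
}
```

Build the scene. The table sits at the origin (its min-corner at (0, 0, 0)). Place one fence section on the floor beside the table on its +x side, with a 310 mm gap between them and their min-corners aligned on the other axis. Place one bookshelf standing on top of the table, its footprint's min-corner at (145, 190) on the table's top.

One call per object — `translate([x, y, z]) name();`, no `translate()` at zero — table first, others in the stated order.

table();
translate([1619, 0, 0]) fence_section();
translate([145, 190, 711]) bookshelf();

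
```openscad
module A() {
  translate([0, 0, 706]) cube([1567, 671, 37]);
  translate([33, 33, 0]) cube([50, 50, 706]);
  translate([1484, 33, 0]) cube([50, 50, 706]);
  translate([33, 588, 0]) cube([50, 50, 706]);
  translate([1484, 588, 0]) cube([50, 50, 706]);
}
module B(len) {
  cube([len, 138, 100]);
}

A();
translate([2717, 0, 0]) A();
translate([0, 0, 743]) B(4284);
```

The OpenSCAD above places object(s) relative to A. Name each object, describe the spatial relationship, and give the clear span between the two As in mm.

A is a table. B is a beam. A beam spans the tops of two tables. The clear span between the two tables is 1150 mm.

Second table starts at x = 2717; first ends at x = 1567; clear span = 2717 − 1567 = 1150 mm.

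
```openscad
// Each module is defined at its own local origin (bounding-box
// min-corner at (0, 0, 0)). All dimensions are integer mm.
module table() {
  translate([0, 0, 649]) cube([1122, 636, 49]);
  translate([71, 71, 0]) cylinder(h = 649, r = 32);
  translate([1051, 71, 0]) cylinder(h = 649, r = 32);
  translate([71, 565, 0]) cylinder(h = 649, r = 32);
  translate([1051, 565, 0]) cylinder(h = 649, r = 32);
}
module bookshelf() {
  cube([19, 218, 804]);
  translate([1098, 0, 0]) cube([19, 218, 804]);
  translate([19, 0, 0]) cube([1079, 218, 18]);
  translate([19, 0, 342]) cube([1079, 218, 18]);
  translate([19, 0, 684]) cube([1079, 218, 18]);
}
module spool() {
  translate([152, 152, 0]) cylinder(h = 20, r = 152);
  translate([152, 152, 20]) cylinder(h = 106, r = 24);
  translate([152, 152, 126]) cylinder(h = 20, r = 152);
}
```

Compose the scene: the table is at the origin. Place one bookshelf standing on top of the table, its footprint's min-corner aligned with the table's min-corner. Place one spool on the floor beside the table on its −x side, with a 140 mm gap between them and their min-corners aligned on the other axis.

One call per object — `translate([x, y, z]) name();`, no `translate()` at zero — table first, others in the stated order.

table();
translate([0, 0, 698]) bookshelf();
translate([-444, 0, 0]) spool();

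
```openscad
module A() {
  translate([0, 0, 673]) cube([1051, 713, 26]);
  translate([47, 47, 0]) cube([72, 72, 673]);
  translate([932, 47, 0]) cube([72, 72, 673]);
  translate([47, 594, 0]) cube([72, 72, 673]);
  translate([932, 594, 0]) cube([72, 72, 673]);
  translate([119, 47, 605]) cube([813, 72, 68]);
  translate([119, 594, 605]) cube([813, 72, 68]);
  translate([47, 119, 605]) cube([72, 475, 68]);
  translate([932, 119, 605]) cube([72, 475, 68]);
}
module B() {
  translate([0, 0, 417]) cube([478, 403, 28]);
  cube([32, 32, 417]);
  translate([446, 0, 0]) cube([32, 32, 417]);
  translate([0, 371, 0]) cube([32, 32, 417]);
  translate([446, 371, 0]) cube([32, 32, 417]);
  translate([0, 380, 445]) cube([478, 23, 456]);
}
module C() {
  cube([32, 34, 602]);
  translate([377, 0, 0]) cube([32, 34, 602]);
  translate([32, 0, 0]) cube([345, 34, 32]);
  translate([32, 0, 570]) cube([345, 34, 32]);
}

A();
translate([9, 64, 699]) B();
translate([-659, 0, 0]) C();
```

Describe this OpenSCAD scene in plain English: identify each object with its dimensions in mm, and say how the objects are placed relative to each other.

A is a rectangular dining table. The top is 1051×713×26 mm with its upper surface at z = 699 mm. It stands on four 72×72 mm square legs, each inset 47 mm from the nearest pair of top edges, running from the floor to the underside of the top. Four apron rails, 72 mm thick and 68 mm tall, run between adjacent legs with their top edges flush with the underside of the top and their outer faces flush with the legs' outer faces.

B is a chair: 478×403 mm seat, 28 mm thick, top at z = 445 mm, on four 32 mm square corner legs flush with the seat edges. A 23 mm thick backrest slab spans the full seat width, extending 456 mm above the seat top, its back face flush with the seat's +y edge.

C is a picture frame with a 345×538 mm rectangular opening (x by z) and a uniform 32 mm border on every side. Frame depth is 34 mm along y. It is built from two vertical stiles running the full outside height and two horizontal rails spanning the gap between the stiles.

The chair is on top of the table. The picture frame is on the floor beside the table on its −x side.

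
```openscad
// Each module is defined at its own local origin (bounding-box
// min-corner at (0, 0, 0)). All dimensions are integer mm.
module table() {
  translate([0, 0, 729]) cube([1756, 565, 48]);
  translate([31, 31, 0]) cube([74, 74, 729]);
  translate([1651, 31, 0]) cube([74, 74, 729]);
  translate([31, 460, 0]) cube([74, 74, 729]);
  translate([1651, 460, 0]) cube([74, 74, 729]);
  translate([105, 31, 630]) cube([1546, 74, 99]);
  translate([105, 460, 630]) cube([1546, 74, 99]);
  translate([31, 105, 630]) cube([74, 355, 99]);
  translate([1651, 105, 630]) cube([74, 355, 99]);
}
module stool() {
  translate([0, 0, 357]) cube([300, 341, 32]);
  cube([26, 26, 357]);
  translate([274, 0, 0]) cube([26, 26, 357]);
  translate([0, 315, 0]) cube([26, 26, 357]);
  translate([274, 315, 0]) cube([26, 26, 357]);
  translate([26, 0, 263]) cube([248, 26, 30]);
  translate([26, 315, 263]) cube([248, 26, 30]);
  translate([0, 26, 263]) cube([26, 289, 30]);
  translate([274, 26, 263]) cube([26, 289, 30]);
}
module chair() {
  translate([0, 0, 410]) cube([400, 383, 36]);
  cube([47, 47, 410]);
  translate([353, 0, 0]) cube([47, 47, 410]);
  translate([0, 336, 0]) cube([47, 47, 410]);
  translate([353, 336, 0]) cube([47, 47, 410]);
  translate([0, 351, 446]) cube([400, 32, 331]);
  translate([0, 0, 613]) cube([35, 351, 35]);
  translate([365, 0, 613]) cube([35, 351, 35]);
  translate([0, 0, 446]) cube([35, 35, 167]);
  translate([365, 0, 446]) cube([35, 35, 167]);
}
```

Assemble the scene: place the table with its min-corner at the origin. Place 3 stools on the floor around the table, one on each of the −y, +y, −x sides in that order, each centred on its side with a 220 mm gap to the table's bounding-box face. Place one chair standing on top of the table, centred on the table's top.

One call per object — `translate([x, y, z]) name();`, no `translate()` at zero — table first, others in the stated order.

table();
translate([728, -561, 0]) stool();
translate([728, 785, 0]) stool();
translate([-520, 112, 0]) stool();
translate([678, 91, 777]) chair();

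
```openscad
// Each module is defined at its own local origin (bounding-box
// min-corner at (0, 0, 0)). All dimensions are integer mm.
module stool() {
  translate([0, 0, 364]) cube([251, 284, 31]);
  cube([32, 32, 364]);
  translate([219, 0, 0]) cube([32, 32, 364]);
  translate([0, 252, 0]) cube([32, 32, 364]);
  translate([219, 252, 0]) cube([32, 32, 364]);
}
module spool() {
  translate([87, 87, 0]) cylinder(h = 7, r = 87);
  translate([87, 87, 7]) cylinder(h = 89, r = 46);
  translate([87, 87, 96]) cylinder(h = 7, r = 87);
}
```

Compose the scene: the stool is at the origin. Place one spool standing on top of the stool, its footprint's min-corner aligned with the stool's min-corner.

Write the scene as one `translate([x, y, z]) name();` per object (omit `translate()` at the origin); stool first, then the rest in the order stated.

stool();
translate([0, 0, 395]) spool();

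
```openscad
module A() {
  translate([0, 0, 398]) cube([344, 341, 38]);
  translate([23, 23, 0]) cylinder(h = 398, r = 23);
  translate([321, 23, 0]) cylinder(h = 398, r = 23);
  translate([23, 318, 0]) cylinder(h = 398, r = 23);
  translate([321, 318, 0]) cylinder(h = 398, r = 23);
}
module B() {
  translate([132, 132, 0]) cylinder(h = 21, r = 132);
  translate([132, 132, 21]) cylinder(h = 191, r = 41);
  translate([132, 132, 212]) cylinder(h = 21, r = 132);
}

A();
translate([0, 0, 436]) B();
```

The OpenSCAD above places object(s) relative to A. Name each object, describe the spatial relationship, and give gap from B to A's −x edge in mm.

A is a stool. B is a spool. The spool is on top of the stool. The gap from the spool to the stool's −x edge is 0 mm.

The spool's min-x is at 0; the stool's min-x is 0; gap = 0 mm.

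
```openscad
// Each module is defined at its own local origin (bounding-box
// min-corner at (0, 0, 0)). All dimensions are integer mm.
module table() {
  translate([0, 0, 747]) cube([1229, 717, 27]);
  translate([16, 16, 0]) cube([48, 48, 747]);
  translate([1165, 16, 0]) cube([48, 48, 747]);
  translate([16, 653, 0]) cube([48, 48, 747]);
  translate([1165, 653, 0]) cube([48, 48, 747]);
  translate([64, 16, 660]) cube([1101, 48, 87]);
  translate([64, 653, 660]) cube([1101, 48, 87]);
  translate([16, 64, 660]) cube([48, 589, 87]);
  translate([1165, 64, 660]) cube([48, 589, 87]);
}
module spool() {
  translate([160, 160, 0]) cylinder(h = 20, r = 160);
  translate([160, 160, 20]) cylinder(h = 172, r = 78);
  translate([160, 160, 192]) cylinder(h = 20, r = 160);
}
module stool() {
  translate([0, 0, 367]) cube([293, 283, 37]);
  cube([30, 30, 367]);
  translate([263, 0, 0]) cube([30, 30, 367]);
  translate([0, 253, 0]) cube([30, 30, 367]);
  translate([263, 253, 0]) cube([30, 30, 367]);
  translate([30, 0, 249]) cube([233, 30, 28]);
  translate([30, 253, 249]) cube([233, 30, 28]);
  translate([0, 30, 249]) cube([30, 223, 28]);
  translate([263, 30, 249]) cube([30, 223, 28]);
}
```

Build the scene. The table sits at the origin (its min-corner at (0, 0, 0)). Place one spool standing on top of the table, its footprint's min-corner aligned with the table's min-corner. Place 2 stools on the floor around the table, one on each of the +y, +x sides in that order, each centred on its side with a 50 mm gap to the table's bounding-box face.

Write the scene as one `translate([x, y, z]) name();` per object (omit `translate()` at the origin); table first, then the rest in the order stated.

table();
translate([0, 0, 774]) spool();
translate([468, 767, 0]) stool();
translate([1279, 217, 0]) stool();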